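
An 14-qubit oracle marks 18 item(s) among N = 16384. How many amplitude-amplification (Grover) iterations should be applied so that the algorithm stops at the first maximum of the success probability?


After j Grover iterations the success probability is P(j) = sin^2((2j+1)*theta), where sin(theta) = sqrt(k/N).
N = 2^14 = 16384, k = 18
sin(theta) = sqrt(k/N) = 0.03314563037
theta = arcsin(sqrt(k/N)) = 0.03315170252 rad
P(j) reaches its first maximum when (2j+1)*theta is as close as possible to pi/2, i.e. j = round(pi/(4*theta) - 1/2).
pi/(4*theta) - 1/2 = 23.1910
(For comparison, the common estimate pi/4 * sqrt(N/k) = 23.6954; the exact maximiser is used here.)
Optimal iterations = 23

23


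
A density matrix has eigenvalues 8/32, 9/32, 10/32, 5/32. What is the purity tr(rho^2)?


tr(rho^2) = sum of eigenvalues squared
= (8/32)^2 + (9/32)^2 + (10/32)^2 + (5/32)^2
= (64 + 81 + 100 + 25) / 1024
= 270/1024
= 0.2637

0.2637


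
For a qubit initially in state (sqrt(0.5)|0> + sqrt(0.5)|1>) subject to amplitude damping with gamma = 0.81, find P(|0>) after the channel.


For amplitude damping with parameter gamma on state sqrt(a)|0> + sqrt(b)|1>:
alpha^2 = 0.5, beta^2 = 0.5
P(|0>) = alpha^2 + gamma * beta^2
= 0.5 + 0.81 * 0.5
= 0.5 + 0.4050
= 0.9050

0.9050


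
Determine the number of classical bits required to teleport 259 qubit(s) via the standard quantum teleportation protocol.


Quantum teleportation requires 2 classical bits per qubit teleported.
259 qubit(s) -> 2 * 259 = 518 classical bits

518


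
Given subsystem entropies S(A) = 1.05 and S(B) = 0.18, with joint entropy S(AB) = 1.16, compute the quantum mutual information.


I(A:B) = S(A) + S(B) - S(AB)
= 1.05 + 0.18 - 1.16
= 0.0700

0.0700


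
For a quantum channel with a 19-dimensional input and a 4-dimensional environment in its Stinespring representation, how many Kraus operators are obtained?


Tracing out the environment in an orthonormal basis {|i>_E} gives Kraus operators K_i = <i|_E U |0>_E.
Number of Kraus operators = dim(H_env) = d_env
= 4

4


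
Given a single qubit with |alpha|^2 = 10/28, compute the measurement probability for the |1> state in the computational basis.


|alpha|^2 = 10/28 = 0.3571
|beta|^2 = 1 - 10/28 = 18/28 = 0.6429
P(|1>) = |beta|^2 = 0.6429

0.6429


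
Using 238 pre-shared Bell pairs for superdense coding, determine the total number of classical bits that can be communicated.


Superdense coding allows 2 classical bits per shared entangled pair.
238 pair(s) -> 2 * 238 = 476 classical bits

476


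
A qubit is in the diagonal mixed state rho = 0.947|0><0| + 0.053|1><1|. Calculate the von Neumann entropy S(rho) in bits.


S = -p*log2(p) - (1-p)*log2(1-p)
p = 0.9470, 1-p = 0.0530
= -0.9470 * log2(0.9470) - 0.0530 * log2(0.0530)
= -(-0.0744) - (-0.2246)
= 0.2990

0.2990


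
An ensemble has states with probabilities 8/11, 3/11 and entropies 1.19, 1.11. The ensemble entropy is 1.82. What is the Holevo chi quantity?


chi = S(rho) - sum_i p_i * S(rho_i)
Weighted entropy = 8/11 * 1.19 + 3/11 * 1.11
= 1.1682
chi = 1.82 - 1.1682
= 0.6518

0.6518


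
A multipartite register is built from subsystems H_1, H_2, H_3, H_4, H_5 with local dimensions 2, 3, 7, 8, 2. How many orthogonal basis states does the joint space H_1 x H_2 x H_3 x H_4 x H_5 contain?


dim(H_1 x H_2 x H_3 x H_4 x H_5) = 2 * 3 * 7 * 8 * 2
= 6 * 7 * 8 * 2
= 42 * 8 * 2
= 336 * 2
= 672

672


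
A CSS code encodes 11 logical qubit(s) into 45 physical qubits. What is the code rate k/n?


Code rate R = k/n
= 11/45
= 0.2444

0.2444


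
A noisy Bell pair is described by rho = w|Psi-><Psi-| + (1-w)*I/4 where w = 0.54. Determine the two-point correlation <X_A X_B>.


|Psi-> = (|01> - |10>)/sqrt(2)
For the pure Bell state, <X_A X_B> = -1 (Bell-state Pauli correlator).
The maximally-mixed part I/4 has tr(I/4 * P tensor P) = 0 for any traceless Pauli P.
So <X_A X_B>_rho = w * (-1) + (1 - w) * 0
= 0.54 * (-1)
= -0.5400

-0.5400


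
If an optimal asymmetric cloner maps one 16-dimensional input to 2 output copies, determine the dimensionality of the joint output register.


Output space = H^(tensor 2) where dim(H) = 16
dim = 16^2
= 256

256


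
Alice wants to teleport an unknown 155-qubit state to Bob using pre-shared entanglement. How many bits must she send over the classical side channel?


Quantum teleportation requires 2 classical bits per qubit teleported.
155 qubit(s) -> 2 * 155 = 310 classical bits

310


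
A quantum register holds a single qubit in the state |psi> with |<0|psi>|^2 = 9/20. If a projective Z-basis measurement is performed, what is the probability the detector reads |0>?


|alpha|^2 = 9/20 = 0.4500
|beta|^2 = 1 - 9/20 = 11/20 = 0.5500
P(|0>) = |alpha|^2 = 0.4500

0.4500


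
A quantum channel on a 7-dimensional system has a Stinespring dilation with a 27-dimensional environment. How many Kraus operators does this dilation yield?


Tracing out the environment in an orthonormal basis {|i>_E} gives Kraus operators K_i = <i|_E U |0>_E.
Number of Kraus operators = dim(H_env) = d_env
= 27

27


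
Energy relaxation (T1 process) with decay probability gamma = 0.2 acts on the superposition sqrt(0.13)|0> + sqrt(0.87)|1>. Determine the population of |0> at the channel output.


For amplitude damping with parameter gamma on state sqrt(a)|0> + sqrt(b)|1>:
alpha^2 = 0.13, beta^2 = 0.87
P(|0>) = alpha^2 + gamma * beta^2
= 0.13 + 0.2 * 0.87
= 0.13 + 0.1740
= 0.3040

0.3040


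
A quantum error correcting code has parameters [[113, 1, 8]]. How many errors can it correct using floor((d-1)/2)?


Code parameters: [[113, 1, 8]], distance d = 8.
Number of correctable errors = floor((d-1)/2)
= floor((8 - 1)/2)
= floor(7/2)
= 3

3


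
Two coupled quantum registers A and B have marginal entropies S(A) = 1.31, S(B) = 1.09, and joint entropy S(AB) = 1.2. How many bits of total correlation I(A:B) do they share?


I(A:B) = S(A) + S(B) - S(AB)
= 1.31 + 1.09 - 1.2
= 1.2000

1.2000


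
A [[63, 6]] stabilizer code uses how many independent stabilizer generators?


For an [[n,k]] stabilizer code:
Number of stabilizer generators = n - k
= 63 - 6
= 57

57


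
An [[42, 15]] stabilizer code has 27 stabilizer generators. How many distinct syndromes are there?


Each stabilizer generator gives a binary (+1 or -1) measurement outcome.
With 27 independent generators:
Total syndromes = 2^27
= 134217728

134217728


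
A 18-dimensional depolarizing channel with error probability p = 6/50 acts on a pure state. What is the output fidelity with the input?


F = (1-p) + p/d
= (1 - 0.1200) + 0.1200/18
= 0.8800 + 0.0067
= 0.8867

0.8867


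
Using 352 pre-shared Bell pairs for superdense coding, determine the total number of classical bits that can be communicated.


Superdense coding allows 2 classical bits per shared entangled pair.
352 pair(s) -> 2 * 352 = 704 classical bits

704


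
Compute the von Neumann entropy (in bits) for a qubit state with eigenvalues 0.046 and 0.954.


S = -p*log2(p) - (1-p)*log2(1-p)
p = 0.0460, 1-p = 0.9540
= -0.0460 * log2(0.0460) - 0.9540 * log2(0.9540)
= -(-0.2043) - (-0.0648)
= 0.2692

0.2692


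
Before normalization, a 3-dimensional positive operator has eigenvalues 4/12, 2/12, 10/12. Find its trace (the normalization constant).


tr(M) = sum of eigenvalues
= 4/12 + 2/12 + 10/12
= 16/12
= 1.3333

1.3333


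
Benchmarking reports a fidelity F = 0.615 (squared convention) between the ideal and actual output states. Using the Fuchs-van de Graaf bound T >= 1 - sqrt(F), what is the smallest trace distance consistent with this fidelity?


Fuchs-van de Graaf (squared-fidelity convention): 1 - sqrt(F) <= T <= sqrt(1 - F).
Lower bound: T >= 1 - sqrt(F)
sqrt(F) = sqrt(0.615) = 0.7842
T >= 1 - 0.7842
T >= 0.2158

0.2158


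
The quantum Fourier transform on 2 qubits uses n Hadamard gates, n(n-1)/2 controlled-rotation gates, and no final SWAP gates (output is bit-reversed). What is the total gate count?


Hadamard gates: 2
Controlled rotations: n*(n-1)/2 = 2*1/2 = 1
SWAP gates: 0 (omitted)
Total = 2 + 1
= 3

3


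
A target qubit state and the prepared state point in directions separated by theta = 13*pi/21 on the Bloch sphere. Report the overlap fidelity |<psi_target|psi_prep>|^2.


For states separated by angle theta on Bloch sphere:
F = cos^2(theta/2)
theta = 13*pi/21 = 1.9448
theta/2 = 0.9724
cos(theta/2) = 0.5633
F = 0.3173

0.3173


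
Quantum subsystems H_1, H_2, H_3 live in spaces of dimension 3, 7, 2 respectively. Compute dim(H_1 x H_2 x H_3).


dim(H_1 x H_2 x H_3) = 3 * 7 * 2
= 21 * 2
= 42

42


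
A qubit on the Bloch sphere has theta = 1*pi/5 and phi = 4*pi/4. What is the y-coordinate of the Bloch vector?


theta = 0.6283, phi = 3.1416
r_y = sin(theta)*sin(phi) = 0.5878 * 0.0000
r_y = 0.0000

0.0000


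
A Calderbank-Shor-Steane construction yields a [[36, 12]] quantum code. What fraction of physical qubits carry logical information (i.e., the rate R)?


Code rate R = k/n
= 12/36
= 0.3333

0.3333


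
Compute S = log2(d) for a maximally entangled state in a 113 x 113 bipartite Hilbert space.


For a maximally entangled state in d x d:
S = log2(d) = log2(113)
= 6.8202

6.8202


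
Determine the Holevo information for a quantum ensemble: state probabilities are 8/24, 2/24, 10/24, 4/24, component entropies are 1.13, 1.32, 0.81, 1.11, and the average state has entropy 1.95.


chi = S(rho) - sum_i p_i * S(rho_i)
Weighted entropy = 8/24 * 1.13 + 2/24 * 1.32 + 10/24 * 0.81 + 4/24 * 1.11
= 1.0092
chi = 1.95 - 1.0092
= 0.9408

0.9408


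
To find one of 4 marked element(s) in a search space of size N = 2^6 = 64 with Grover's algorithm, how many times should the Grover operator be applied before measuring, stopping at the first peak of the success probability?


After j Grover iterations the success probability is P(j) = sin^2((2j+1)*theta), where sin(theta) = sqrt(k/N).
N = 2^6 = 64, k = 4
sin(theta) = sqrt(k/N) = 0.25
theta = arcsin(sqrt(k/N)) = 0.2526802551 rad
P(j) reaches its first maximum when (2j+1)*theta is as close as possible to pi/2, i.e. j = round(pi/(4*theta) - 1/2).
pi/(4*theta) - 1/2 = 2.6083
(For comparison, the common estimate pi/4 * sqrt(N/k) = 3.1416; the exact maximiser is used here.)
Optimal iterations = 3

3


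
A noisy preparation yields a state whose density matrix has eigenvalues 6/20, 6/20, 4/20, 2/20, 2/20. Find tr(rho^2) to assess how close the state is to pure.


tr(rho^2) = sum of eigenvalues squared
= (6/20)^2 + (6/20)^2 + (4/20)^2 + (2/20)^2 + (2/20)^2
= (36 + 36 + 16 + 4 + 4) / 400
= 96/400
= 0.2400

0.2400


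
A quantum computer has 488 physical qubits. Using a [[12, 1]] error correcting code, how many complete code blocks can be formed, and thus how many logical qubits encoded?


Each code block uses 12 physical qubits for 1 logical qubit(s).
Number of complete blocks = floor(488 / 12) = 40
Logical qubits = 40 * 1
= 40

40


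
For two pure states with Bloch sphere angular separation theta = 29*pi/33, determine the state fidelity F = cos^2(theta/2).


For states separated by angle theta on Bloch sphere:
F = cos^2(theta/2)
theta = 29*pi/33 = 2.7608
theta/2 = 1.3804
cos(theta/2) = 0.1893
F = 0.0358

0.0358


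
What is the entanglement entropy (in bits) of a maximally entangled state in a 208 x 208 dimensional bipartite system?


For a maximally entangled state in d x d:
S = log2(d) = log2(208)
= 7.7004

7.7004


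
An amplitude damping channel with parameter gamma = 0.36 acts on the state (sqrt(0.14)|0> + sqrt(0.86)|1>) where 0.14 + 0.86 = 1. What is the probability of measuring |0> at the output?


For amplitude damping with parameter gamma on state sqrt(a)|0> + sqrt(b)|1>:
alpha^2 = 0.14, beta^2 = 0.86
P(|0>) = alpha^2 + gamma * beta^2
= 0.14 + 0.36 * 0.86
= 0.14 + 0.3096
= 0.4496

0.4496


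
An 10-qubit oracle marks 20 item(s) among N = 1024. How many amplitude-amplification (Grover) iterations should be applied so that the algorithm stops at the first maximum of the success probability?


After j Grover iterations the success probability is P(j) = sin^2((2j+1)*theta), where sin(theta) = sqrt(k/N).
N = 2^10 = 1024, k = 20
sin(theta) = sqrt(k/N) = 0.1397542486
theta = arcsin(sqrt(k/N)) = 0.1402132233 rad
P(j) reaches its first maximum when (2j+1)*theta is as close as possible to pi/2, i.e. j = round(pi/(4*theta) - 1/2).
pi/(4*theta) - 1/2 = 5.1015
(For comparison, the common estimate pi/4 * sqrt(N/k) = 5.6199; the exact maximiser is used here.)
Optimal iterations = 5

5


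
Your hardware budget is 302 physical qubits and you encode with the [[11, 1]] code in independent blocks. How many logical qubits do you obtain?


Each code block uses 11 physical qubits for 1 logical qubit(s).
Number of complete blocks = floor(302 / 11) = 27
Logical qubits = 27 * 1
= 27

27


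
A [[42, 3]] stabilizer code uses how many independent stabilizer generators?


For an [[n,k]] stabilizer code:
Number of stabilizer generators = n - k
= 42 - 3
= 39

39


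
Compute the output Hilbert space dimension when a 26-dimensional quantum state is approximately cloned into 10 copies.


Output space = H^(tensor 10) where dim(H) = 26
dim = 26^10
= 676 (after 2 factors)
= 17576 (after 3 factors)
= 456976 (after 4 factors)
= 11881376 (after 5 factors)
= 308915776 (after 6 factors)
= 8031810176 (after 7 factors)
= 208827064576 (after 8 factors)
= 5429503678976 (after 9 factors)
= 141167095653376 (after 10 factors)
= 141167095653376

141167095653376


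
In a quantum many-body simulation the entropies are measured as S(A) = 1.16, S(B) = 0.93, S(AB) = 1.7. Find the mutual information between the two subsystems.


I(A:B) = S(A) + S(B) - S(AB)
= 1.16 + 0.93 - 1.7
= 0.3900

0.3900


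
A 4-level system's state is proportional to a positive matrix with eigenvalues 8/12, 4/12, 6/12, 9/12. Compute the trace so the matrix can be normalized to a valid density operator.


tr(M) = sum of eigenvalues
= 8/12 + 4/12 + 6/12 + 9/12
= 27/12
= 2.2500

2.2500


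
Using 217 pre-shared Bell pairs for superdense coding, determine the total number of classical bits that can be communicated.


Superdense coding allows 2 classical bits per shared entangled pair.
217 pair(s) -> 2 * 217 = 434 classical bits

434


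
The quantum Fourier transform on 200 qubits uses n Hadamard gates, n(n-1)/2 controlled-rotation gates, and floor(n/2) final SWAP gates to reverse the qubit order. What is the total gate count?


Hadamard gates: 200
Controlled rotations: n*(n-1)/2 = 200*199/2 = 19900
SWAP gates: floor(n/2) = floor(200/2) = 100
Total = 200 + 19900 + 100
= 20200

20200


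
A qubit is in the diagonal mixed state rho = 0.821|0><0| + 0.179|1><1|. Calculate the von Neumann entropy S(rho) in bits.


S = -p*log2(p) - (1-p)*log2(1-p)
p = 0.8210, 1-p = 0.1790
= -0.8210 * log2(0.8210) - 0.1790 * log2(0.1790)
= -(-0.2336) - (-0.4443)
= 0.6779

0.6779


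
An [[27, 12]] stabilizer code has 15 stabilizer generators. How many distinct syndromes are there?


Each stabilizer generator gives a binary (+1 or -1) measurement outcome.
With 15 independent generators:
Total syndromes = 2^15
= 32768

32768


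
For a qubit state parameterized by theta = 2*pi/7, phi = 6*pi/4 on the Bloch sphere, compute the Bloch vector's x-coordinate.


theta = 0.8976, phi = 4.7124
r_x = sin(theta)*cos(phi) = 0.7818 * 0.0000
r_x = 0.0000

0.0000


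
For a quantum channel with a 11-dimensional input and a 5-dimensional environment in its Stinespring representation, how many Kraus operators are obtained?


Tracing out the environment in an orthonormal basis {|i>_E} gives Kraus operators K_i = <i|_E U |0>_E.
Number of Kraus operators = dim(H_env) = d_env
= 5

5


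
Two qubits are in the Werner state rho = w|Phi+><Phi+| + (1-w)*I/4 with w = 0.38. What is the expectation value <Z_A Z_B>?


|Phi+> = (|00> + |11>)/sqrt(2)
For the pure Bell state, <Z_A Z_B> = +1 (Bell-state Pauli correlator).
The maximally-mixed part I/4 has tr(I/4 * P tensor P) = 0 for any traceless Pauli P.
So <Z_A Z_B>_rho = w * (+1) + (1 - w) * 0
= 0.38 * (+1)
= 0.3800

0.3800


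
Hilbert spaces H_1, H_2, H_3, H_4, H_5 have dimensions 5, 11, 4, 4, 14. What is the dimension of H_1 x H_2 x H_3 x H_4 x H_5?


dim(H_1 x H_2 x H_3 x H_4 x H_5) = 5 * 11 * 4 * 4 * 14
= 55 * 4 * 4 * 14
= 220 * 4 * 14
= 880 * 14
= 12320

12320


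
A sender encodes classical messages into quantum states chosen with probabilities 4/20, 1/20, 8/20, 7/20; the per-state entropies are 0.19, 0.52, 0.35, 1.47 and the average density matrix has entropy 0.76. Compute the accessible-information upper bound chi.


chi = S(rho) - sum_i p_i * S(rho_i)
Weighted entropy = 4/20 * 0.19 + 1/20 * 0.52 + 8/20 * 0.35 + 7/20 * 1.47
= 0.7185
chi = 0.76 - 0.7185
= 0.0415

0.0415


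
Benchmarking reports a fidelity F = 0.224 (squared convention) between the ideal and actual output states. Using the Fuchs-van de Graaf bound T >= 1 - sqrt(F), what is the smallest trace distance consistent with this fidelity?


Fuchs-van de Graaf (squared-fidelity convention): 1 - sqrt(F) <= T <= sqrt(1 - F).
Lower bound: T >= 1 - sqrt(F)
sqrt(F) = sqrt(0.224) = 0.4733
T >= 1 - 0.4733
T >= 0.5267

0.5267


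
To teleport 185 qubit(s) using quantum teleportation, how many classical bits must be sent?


Quantum teleportation requires 2 classical bits per qubit teleported.
185 qubit(s) -> 2 * 185 = 370 classical bits

370


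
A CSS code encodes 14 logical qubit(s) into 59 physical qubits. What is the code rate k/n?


Code rate R = k/n
= 14/59
= 0.2373

0.2373


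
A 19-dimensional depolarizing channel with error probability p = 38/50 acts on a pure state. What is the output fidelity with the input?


F = (1-p) + p/d
= (1 - 0.7600) + 0.7600/19
= 0.2400 + 0.0400
= 0.2800

0.2800


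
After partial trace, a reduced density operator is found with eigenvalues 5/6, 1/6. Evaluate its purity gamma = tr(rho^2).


tr(rho^2) = sum of eigenvalues squared
= (5/6)^2 + (1/6)^2
= (25 + 1) / 36
= 26/36
= 0.7222

0.7222


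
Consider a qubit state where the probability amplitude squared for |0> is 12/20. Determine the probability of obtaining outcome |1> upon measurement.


|alpha|^2 = 12/20 = 0.6000
|beta|^2 = 1 - 12/20 = 8/20 = 0.4000
P(|1>) = |beta|^2 = 0.4000

0.4000


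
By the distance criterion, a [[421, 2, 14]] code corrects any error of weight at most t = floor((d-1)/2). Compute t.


Code parameters: [[421, 2, 14]], distance d = 14.
Number of correctable errors = floor((d-1)/2)
= floor((14 - 1)/2)
= floor(13/2)
= 6

6


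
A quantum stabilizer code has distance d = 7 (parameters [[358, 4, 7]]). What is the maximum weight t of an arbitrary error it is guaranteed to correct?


Code parameters: [[358, 4, 7]], distance d = 7.
Number of correctable errors = floor((d-1)/2)
= floor((7 - 1)/2)
= floor(6/2)
= 3

3


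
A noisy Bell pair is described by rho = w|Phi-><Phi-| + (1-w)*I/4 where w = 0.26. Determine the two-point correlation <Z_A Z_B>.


|Phi-> = (|00> - |11>)/sqrt(2)
For the pure Bell state, <Z_A Z_B> = +1 (Bell-state Pauli correlator).
The maximally-mixed part I/4 has tr(I/4 * P tensor P) = 0 for any traceless Pauli P.
So <Z_A Z_B>_rho = w * (+1) + (1 - w) * 0
= 0.26 * (+1)
= 0.2600

0.2600


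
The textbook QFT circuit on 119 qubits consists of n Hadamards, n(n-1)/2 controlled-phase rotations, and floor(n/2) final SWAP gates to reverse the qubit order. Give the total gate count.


Hadamard gates: 119
Controlled rotations: n*(n-1)/2 = 119*118/2 = 7021
SWAP gates: floor(n/2) = floor(119/2) = 59
Total = 119 + 7021 + 59
= 7199

7199


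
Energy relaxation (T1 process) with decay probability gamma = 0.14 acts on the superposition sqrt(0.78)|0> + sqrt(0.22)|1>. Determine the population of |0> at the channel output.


For amplitude damping with parameter gamma on state sqrt(a)|0> + sqrt(b)|1>:
alpha^2 = 0.78, beta^2 = 0.22
P(|0>) = alpha^2 + gamma * beta^2
= 0.78 + 0.14 * 0.22
= 0.78 + 0.0308
= 0.8108

0.8108


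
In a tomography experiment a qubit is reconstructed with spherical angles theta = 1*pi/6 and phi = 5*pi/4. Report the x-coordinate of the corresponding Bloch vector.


theta = 0.5236, phi = 3.9270
r_x = sin(theta)*cos(phi) = 0.5000 * -0.7071
r_x = -0.3536

-0.3536


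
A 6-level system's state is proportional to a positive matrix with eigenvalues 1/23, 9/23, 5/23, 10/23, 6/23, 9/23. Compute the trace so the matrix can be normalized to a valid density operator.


tr(M) = sum of eigenvalues
= 1/23 + 9/23 + 5/23 + 10/23 + 6/23 + 9/23
= 40/23
= 1.7391

1.7391


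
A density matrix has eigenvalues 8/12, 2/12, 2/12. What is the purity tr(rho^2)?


tr(rho^2) = sum of eigenvalues squared
= (8/12)^2 + (2/12)^2 + (2/12)^2
= (64 + 4 + 4) / 144
= 72/144
= 0.5000

0.5000


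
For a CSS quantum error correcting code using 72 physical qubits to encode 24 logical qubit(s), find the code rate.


Code rate R = k/n
= 24/72
= 0.3333

0.3333


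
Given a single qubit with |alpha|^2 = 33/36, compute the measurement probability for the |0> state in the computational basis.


|alpha|^2 = 33/36 = 0.9167
|beta|^2 = 1 - 33/36 = 3/36 = 0.0833
P(|0>) = |alpha|^2 = 0.9167

0.9167


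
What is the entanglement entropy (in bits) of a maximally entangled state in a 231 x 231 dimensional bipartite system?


For a maximally entangled state in d x d:
S = log2(d) = log2(231)
= 7.8517

7.8517


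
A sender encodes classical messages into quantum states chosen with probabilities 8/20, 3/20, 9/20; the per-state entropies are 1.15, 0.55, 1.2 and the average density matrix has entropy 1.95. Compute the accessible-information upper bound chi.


chi = S(rho) - sum_i p_i * S(rho_i)
Weighted entropy = 8/20 * 1.15 + 3/20 * 0.55 + 9/20 * 1.2
= 1.0825
chi = 1.95 - 1.0825
= 0.8675

0.8675


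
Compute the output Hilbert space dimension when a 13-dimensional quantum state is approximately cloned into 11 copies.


Output space = H^(tensor 11) where dim(H) = 13
dim = 13^11
= 169 (after 2 factors)
= 2197 (after 3 factors)
= 28561 (after 4 factors)
= 371293 (after 5 factors)
= 4826809 (after 6 factors)
= 62748517 (after 7 factors)
= 815730721 (after 8 factors)
= 10604499373 (after 9 factors)
= 137858491849 (after 10 factors)
= 1792160394037 (after 11 factors)
= 1792160394037

1792160394037


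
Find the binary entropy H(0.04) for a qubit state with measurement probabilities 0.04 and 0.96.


S = -p*log2(p) - (1-p)*log2(1-p)
p = 0.0400, 1-p = 0.9600
= -0.0400 * log2(0.0400) - 0.9600 * log2(0.9600)
= -(-0.1858) - (-0.0565)
= 0.2423

0.2423


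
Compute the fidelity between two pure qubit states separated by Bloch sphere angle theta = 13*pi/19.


For states separated by angle theta on Bloch sphere:
F = cos^2(theta/2)
theta = 13*pi/19 = 2.1495
theta/2 = 1.0748
cos(theta/2) = 0.4759
F = 0.2265

0.2265


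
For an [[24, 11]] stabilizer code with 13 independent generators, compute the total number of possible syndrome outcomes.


Each stabilizer generator gives a binary (+1 or -1) measurement outcome.
With 13 independent generators:
Total syndromes = 2^13
= 8192

8192


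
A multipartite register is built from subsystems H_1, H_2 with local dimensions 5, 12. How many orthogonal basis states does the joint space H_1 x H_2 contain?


dim(H_1 x H_2) = 5 * 12
= 60

60


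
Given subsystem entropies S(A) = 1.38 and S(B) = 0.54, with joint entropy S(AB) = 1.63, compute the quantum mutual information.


I(A:B) = S(A) + S(B) - S(AB)
= 1.38 + 0.54 - 1.63
= 0.2900

0.2900


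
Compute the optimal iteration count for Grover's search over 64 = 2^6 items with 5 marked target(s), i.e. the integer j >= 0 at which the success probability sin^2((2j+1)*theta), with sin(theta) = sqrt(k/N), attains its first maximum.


After j Grover iterations the success probability is P(j) = sin^2((2j+1)*theta), where sin(theta) = sqrt(k/N).
N = 2^6 = 64, k = 5
sin(theta) = sqrt(k/N) = 0.2795084972
theta = arcsin(sqrt(k/N)) = 0.2832821653 rad
P(j) reaches its first maximum when (2j+1)*theta is as close as possible to pi/2, i.e. j = round(pi/(4*theta) - 1/2).
pi/(4*theta) - 1/2 = 2.2725
(For comparison, the common estimate pi/4 * sqrt(N/k) = 2.8099; the exact maximiser is used here.)
Optimal iterations = 2

2


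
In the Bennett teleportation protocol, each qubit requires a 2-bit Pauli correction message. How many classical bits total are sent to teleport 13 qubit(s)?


Quantum teleportation requires 2 classical bits per qubit teleported.
13 qubit(s) -> 2 * 13 = 26 classical bits

26


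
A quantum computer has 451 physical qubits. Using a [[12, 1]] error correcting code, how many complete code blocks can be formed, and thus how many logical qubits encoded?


Each code block uses 12 physical qubits for 1 logical qubit(s).
Number of complete blocks = floor(451 / 12) = 37
Logical qubits = 37 * 1
= 37

37


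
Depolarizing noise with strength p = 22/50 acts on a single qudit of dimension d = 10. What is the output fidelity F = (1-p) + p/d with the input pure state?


F = (1-p) + p/d
= (1 - 0.4400) + 0.4400/10
= 0.5600 + 0.0440
= 0.6040

0.6040


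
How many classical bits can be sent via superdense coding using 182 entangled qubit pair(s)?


Superdense coding allows 2 classical bits per shared entangled pair.
182 pair(s) -> 2 * 182 = 364 classical bits

364


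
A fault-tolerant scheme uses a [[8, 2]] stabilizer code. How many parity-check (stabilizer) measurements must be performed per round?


For an [[n,k]] stabilizer code:
Number of stabilizer generators = n - k
= 8 - 2
= 6

6


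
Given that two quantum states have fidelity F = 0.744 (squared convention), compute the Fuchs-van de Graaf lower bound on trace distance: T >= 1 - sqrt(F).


Fuchs-van de Graaf (squared-fidelity convention): 1 - sqrt(F) <= T <= sqrt(1 - F).
Lower bound: T >= 1 - sqrt(F)
sqrt(F) = sqrt(0.744) = 0.8626
T >= 1 - 0.8626
T >= 0.1374

0.1374


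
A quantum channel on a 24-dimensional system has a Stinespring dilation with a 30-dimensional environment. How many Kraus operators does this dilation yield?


Tracing out the environment in an orthonormal basis {|i>_E} gives Kraus operators K_i = <i|_E U |0>_E.
Number of Kraus operators = dim(H_env) = d_env
= 30

30


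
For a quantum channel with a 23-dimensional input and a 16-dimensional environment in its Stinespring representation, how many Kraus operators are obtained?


Tracing out the environment in an orthonormal basis {|i>_E} gives Kraus operators K_i = <i|_E U |0>_E.
Number of Kraus operators = dim(H_env) = d_env
= 16

16


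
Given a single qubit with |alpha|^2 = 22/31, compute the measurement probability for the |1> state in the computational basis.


|alpha|^2 = 22/31 = 0.7097
|beta|^2 = 1 - 22/31 = 9/31 = 0.2903
P(|1>) = |beta|^2 = 0.2903

0.2903


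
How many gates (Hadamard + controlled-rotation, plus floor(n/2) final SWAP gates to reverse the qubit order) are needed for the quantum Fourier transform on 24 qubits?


Hadamard gates: 24
Controlled rotations: n*(n-1)/2 = 24*23/2 = 276
SWAP gates: floor(n/2) = floor(24/2) = 12
Total = 24 + 276 + 12
= 312

312


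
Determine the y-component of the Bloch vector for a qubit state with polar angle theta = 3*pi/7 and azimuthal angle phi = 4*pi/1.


theta = 1.3464, phi = 12.5664
r_y = sin(theta)*sin(phi) = 0.9749 * 0.0000
r_y = 0.0000

0.0000


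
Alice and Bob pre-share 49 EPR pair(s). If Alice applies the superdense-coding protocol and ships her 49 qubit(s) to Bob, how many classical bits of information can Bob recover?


Superdense coding allows 2 classical bits per shared entangled pair.
49 pair(s) -> 2 * 49 = 98 classical bits

98


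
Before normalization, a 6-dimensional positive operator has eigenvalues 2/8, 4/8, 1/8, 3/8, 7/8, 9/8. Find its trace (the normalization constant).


tr(M) = sum of eigenvalues
= 2/8 + 4/8 + 1/8 + 3/8 + 7/8 + 9/8
= 26/8
= 3.2500

3.2500


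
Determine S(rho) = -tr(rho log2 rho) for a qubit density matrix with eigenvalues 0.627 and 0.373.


S = -p*log2(p) - (1-p)*log2(1-p)
p = 0.6270, 1-p = 0.3730
= -0.6270 * log2(0.6270) - 0.3730 * log2(0.3730)
= -(-0.4223) - (-0.5307)
= 0.9529

0.9529


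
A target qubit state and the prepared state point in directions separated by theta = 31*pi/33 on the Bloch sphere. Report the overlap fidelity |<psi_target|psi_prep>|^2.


For states separated by angle theta on Bloch sphere:
F = cos^2(theta/2)
theta = 31*pi/33 = 2.9512
theta/2 = 1.4756
cos(theta/2) = 0.0951
F = 0.0090

0.0090


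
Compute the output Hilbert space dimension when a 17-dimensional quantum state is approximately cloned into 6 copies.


Output space = H^(tensor 6) where dim(H) = 17
dim = 17^6
= 289 (after 2 factors)
= 4913 (after 3 factors)
= 83521 (after 4 factors)
= 1419857 (after 5 factors)
= 24137569 (after 6 factors)
= 24137569

24137569


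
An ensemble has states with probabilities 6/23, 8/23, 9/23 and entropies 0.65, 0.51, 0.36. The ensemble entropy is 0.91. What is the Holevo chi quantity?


chi = S(rho) - sum_i p_i * S(rho_i)
Weighted entropy = 6/23 * 0.65 + 8/23 * 0.51 + 9/23 * 0.36
= 0.4878
chi = 0.91 - 0.4878
= 0.4222

0.4222


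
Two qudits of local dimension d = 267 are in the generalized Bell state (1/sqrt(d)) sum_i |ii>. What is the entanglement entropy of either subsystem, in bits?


For a maximally entangled state in d x d:
S = log2(d) = log2(267)
= 8.0607

8.0607


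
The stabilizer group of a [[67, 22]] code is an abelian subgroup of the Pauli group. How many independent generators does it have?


For an [[n,k]] stabilizer code:
Number of stabilizer generators = n - k
= 67 - 22
= 45

45


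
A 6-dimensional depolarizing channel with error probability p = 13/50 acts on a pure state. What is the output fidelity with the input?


F = (1-p) + p/d
= (1 - 0.2600) + 0.2600/6
= 0.7400 + 0.0433
= 0.7833

0.7833


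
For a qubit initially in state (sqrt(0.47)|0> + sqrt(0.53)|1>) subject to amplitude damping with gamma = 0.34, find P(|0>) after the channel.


For amplitude damping with parameter gamma on state sqrt(a)|0> + sqrt(b)|1>:
alpha^2 = 0.47, beta^2 = 0.53
P(|0>) = alpha^2 + gamma * beta^2
= 0.47 + 0.34 * 0.53
= 0.47 + 0.1802
= 0.6502

0.6502


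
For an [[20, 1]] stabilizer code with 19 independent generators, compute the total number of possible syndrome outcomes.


Each stabilizer generator gives a binary (+1 or -1) measurement outcome.
With 19 independent generators:
Total syndromes = 2^19
= 524288

524288


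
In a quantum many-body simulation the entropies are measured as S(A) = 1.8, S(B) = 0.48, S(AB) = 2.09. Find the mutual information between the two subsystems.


I(A:B) = S(A) + S(B) - S(AB)
= 1.8 + 0.48 - 2.09
= 0.1900

0.1900


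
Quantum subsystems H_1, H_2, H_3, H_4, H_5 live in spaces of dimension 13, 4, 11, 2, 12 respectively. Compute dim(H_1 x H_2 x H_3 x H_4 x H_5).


dim(H_1 x H_2 x H_3 x H_4 x H_5) = 13 * 4 * 11 * 2 * 12
= 52 * 11 * 2 * 12
= 572 * 2 * 12
= 1144 * 12
= 13728

13728


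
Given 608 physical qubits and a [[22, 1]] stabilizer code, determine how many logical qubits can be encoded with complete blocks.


Each code block uses 22 physical qubits for 1 logical qubit(s).
Number of complete blocks = floor(608 / 22) = 27
Logical qubits = 27 * 1
= 27

27


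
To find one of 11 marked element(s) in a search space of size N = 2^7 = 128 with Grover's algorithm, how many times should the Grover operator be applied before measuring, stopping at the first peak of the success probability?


After j Grover iterations the success probability is P(j) = sin^2((2j+1)*theta), where sin(theta) = sqrt(k/N).
N = 2^7 = 128, k = 11
sin(theta) = sqrt(k/N) = 0.293150985
theta = arcsin(sqrt(k/N)) = 0.2975209614 rad
P(j) reaches its first maximum when (2j+1)*theta is as close as possible to pi/2, i.e. j = round(pi/(4*theta) - 1/2).
pi/(4*theta) - 1/2 = 2.1398
(For comparison, the common estimate pi/4 * sqrt(N/k) = 2.6792; the exact maximiser is used here.)
Optimal iterations = 2

2


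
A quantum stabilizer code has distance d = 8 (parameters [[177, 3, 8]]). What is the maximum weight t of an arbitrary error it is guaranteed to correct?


Code parameters: [[177, 3, 8]], distance d = 8.
Number of correctable errors = floor((d-1)/2)
= floor((8 - 1)/2)
= floor(7/2)
= 3

3


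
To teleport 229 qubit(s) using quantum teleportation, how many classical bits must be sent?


Quantum teleportation requires 2 classical bits per qubit teleported.
229 qubit(s) -> 2 * 229 = 458 classical bits

458


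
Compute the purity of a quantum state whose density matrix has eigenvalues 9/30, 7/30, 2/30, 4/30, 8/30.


tr(rho^2) = sum of eigenvalues squared
= (9/30)^2 + (7/30)^2 + (2/30)^2 + (4/30)^2 + (8/30)^2
= (81 + 49 + 4 + 16 + 64) / 900
= 214/900
= 0.2378

0.2378


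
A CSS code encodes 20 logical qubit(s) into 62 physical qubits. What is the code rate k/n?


Code rate R = k/n
= 20/62
= 0.3226

0.3226


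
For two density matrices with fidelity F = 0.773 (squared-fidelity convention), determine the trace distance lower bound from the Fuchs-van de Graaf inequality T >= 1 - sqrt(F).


Fuchs-van de Graaf (squared-fidelity convention): 1 - sqrt(F) <= T <= sqrt(1 - F).
Lower bound: T >= 1 - sqrt(F)
sqrt(F) = sqrt(0.773) = 0.8792
T >= 1 - 0.8792
T >= 0.1208

0.1208


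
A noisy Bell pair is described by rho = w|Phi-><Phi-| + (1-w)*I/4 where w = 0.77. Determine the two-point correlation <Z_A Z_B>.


|Phi-> = (|00> - |11>)/sqrt(2)
For the pure Bell state, <Z_A Z_B> = +1 (Bell-state Pauli correlator).
The maximally-mixed part I/4 has tr(I/4 * P tensor P) = 0 for any traceless Pauli P.
So <Z_A Z_B>_rho = w * (+1) + (1 - w) * 0
= 0.77 * (+1)
= 0.7700

0.7700


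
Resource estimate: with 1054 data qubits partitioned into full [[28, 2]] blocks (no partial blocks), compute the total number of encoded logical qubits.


Each code block uses 28 physical qubits for 2 logical qubit(s).
Number of complete blocks = floor(1054 / 28) = 37
Logical qubits = 37 * 2
= 74

74


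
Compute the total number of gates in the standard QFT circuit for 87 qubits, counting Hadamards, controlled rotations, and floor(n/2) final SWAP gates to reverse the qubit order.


Hadamard gates: 87
Controlled rotations: n*(n-1)/2 = 87*86/2 = 3741
SWAP gates: floor(n/2) = floor(87/2) = 43
Total = 87 + 3741 + 43
= 3871

3871


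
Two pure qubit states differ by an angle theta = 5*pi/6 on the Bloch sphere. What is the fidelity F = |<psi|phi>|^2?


For states separated by angle theta on Bloch sphere:
F = cos^2(theta/2)
theta = 5*pi/6 = 2.6180
theta/2 = 1.3090
cos(theta/2) = 0.2588
F = 0.0670

0.0670


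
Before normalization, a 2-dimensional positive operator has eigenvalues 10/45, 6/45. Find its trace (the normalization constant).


tr(M) = sum of eigenvalues
= 10/45 + 6/45
= 16/45
= 0.3556

0.3556


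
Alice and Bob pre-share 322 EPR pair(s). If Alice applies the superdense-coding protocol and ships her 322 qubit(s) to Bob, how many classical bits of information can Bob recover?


Superdense coding allows 2 classical bits per shared entangled pair.
322 pair(s) -> 2 * 322 = 644 classical bits

644


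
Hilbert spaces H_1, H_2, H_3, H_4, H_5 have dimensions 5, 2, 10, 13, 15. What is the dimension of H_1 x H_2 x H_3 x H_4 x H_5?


dim(H_1 x H_2 x H_3 x H_4 x H_5) = 5 * 2 * 10 * 13 * 15
= 10 * 10 * 13 * 15
= 100 * 13 * 15
= 1300 * 15
= 19500

19500


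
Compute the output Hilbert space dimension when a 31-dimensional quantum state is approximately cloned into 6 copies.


Output space = H^(tensor 6) where dim(H) = 31
dim = 31^6
= 961 (after 2 factors)
= 29791 (after 3 factors)
= 923521 (after 4 factors)
= 28629151 (after 5 factors)
= 887503681 (after 6 factors)
= 887503681

887503681


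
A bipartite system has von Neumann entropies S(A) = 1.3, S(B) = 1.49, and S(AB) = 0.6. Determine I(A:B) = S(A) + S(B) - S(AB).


I(A:B) = S(A) + S(B) - S(AB)
= 1.3 + 1.49 - 0.6
= 2.1900

2.1900


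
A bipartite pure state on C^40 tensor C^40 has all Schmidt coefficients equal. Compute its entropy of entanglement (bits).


For a maximally entangled state in d x d:
S = log2(d) = log2(40)
= 5.3219

5.3219


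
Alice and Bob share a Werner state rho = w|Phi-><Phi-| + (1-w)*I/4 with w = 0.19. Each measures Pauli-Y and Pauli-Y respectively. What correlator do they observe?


|Phi-> = (|00> - |11>)/sqrt(2)
For the pure Bell state, <Y_A Y_B> = +1 (Bell-state Pauli correlator).
The maximally-mixed part I/4 has tr(I/4 * P tensor P) = 0 for any traceless Pauli P.
So <Y_A Y_B>_rho = w * (+1) + (1 - w) * 0
= 0.19 * (+1)
= 0.1900

0.1900


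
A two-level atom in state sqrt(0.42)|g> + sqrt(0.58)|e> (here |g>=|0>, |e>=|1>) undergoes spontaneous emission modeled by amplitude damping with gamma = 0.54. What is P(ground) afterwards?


For amplitude damping with parameter gamma on state sqrt(a)|0> + sqrt(b)|1>:
alpha^2 = 0.42, beta^2 = 0.58
P(|0>) = alpha^2 + gamma * beta^2
= 0.42 + 0.54 * 0.58
= 0.42 + 0.3132
= 0.7332

0.7332


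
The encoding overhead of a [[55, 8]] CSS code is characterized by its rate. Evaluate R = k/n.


Code rate R = k/n
= 8/55
= 0.1455

0.1455


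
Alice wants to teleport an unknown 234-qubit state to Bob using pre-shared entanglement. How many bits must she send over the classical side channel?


Quantum teleportation requires 2 classical bits per qubit teleported.
234 qubit(s) -> 2 * 234 = 468 classical bits

468


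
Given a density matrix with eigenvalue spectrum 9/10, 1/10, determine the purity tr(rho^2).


tr(rho^2) = sum of eigenvalues squared
= (9/10)^2 + (1/10)^2
= (81 + 1) / 100
= 82/100
= 0.8200

0.8200


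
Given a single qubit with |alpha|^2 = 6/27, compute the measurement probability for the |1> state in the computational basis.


|alpha|^2 = 6/27 = 0.2222
|beta|^2 = 1 - 6/27 = 21/27 = 0.7778
P(|1>) = |beta|^2 = 0.7778

0.7778


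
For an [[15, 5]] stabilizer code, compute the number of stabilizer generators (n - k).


For an [[n,k]] stabilizer code:
Number of stabilizer generators = n - k
= 15 - 5
= 10

10


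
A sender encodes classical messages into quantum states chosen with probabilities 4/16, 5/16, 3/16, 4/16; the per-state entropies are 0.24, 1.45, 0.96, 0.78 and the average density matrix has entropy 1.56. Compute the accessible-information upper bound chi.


chi = S(rho) - sum_i p_i * S(rho_i)
Weighted entropy = 4/16 * 0.24 + 5/16 * 1.45 + 3/16 * 0.96 + 4/16 * 0.78
= 0.8881
chi = 1.56 - 0.8881
= 0.6719

0.6719


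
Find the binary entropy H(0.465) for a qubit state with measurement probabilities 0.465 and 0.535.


S = -p*log2(p) - (1-p)*log2(1-p)
p = 0.4650, 1-p = 0.5350
= -0.4650 * log2(0.4650) - 0.5350 * log2(0.5350)
= -(-0.5137) - (-0.4828)
= 0.9965

0.9965


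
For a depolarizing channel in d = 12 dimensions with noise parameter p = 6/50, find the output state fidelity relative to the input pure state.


F = (1-p) + p/d
= (1 - 0.1200) + 0.1200/12
= 0.8800 + 0.0100
= 0.8900

0.8900


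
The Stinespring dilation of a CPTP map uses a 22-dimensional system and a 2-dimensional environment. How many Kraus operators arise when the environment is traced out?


Tracing out the environment in an orthonormal basis {|i>_E} gives Kraus operators K_i = <i|_E U |0>_E.
Number of Kraus operators = dim(H_env) = d_env
= 2

2


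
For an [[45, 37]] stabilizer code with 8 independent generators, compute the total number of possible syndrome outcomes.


Each stabilizer generator gives a binary (+1 or -1) measurement outcome.
With 8 independent generators:
Total syndromes = 2^8
= 256

256


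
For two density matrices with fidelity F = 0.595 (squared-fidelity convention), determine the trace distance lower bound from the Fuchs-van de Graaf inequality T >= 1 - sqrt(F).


Fuchs-van de Graaf (squared-fidelity convention): 1 - sqrt(F) <= T <= sqrt(1 - F).
Lower bound: T >= 1 - sqrt(F)
sqrt(F) = sqrt(0.595) = 0.7714
T >= 1 - 0.7714
T >= 0.2286

0.2286
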